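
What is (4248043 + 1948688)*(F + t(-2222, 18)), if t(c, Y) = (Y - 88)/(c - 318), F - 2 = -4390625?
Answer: -6910707408589785/254 ≈ -2.7208e+13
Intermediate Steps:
F = -4390623 (F = 2 - 4390625 = -4390623)
t(c, Y) = (-88 + Y)/(-318 + c)
(4248043 + 1948688)*(F + t(-2222, 18)) = (4248043 + 1948688)*(-4390623 + (-88 + 18)/(-318 - 2222)) = 6196731*(-4390623 - 70/(-2540)) = 6196731*(-4390623 - 1/2540*(-70)) = 6196731*(-4390623 + 7/254) = 6196731*(-1115218235/254) = -6910707408589785/254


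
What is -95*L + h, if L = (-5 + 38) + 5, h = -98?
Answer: -3708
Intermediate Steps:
L = 38 (L = 33 + 5 = 38)
-95*L + h = -95*38 - 98 = -3610 - 98 = -3708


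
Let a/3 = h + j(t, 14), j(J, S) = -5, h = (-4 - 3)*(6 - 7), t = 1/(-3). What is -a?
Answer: -6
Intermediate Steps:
t = -⅓ ≈ -0.33333
h = 7 (h = -7*(-1) = 7)
a = 6 (a = 3*(7 - 5) = 3*2 = 6)
-a = -1*6 = -6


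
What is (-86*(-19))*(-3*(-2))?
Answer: 9804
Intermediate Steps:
(-86*(-19))*(-3*(-2)) = 1634*6 = 9804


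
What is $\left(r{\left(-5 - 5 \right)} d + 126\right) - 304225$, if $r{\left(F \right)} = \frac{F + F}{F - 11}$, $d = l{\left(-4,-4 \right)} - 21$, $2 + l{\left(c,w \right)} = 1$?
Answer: $- \frac{6386519}{21} \approx -3.0412 \cdot 10^{5}$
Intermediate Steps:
$l{\left(c,w \right)} = -1$ ($l{\left(c,w \right)} = -2 + 1 = -1$)
$d = -22$ ($d = -1 - 21 = -22$)
$r{\left(F \right)} = \frac{2 F}{-11 + F}$
$\left(r{\left(-5 - 5 \right)} d + 126\right) - 304225 = \left(\frac{2 \left(-5 - 5\right)}{-11 - 10} \left(-22\right) + 126\right) - 304225 = \left(2 \left(-10\right) \frac{1}{-11 - 10} \left(-22\right) + 126\right) - 304225 = \left(2 \left(-10\right) \frac{1}{-21} \left(-22\right) + 126\right) - 304225 = \left(2 \left(-10\right) \left(- \frac{1}{21}\right) \left(-22\right) + 126\right) - 304225 = \left(\frac{20}{21} \left(-22\right) + 126\right) - 304225 = \left(- \frac{440}{21} + 126\right) - 304225 = \frac{2206}{21} - 304225 = - \frac{6386519}{21}$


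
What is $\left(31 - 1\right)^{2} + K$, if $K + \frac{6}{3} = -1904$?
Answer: $-1006$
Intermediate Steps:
$K = -1906$ ($K = -2 - 1904 = -1906$)
$\left(31 - 1\right)^{2} + K = \left(31 - 1\right)^{2} - 1906 = 30^{2} - 1906 = 900 - 1906 = -1006$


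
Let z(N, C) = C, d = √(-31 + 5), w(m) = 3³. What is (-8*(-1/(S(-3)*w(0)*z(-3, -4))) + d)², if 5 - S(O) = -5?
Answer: (1 - 135*I*√26)²/18225 ≈ -26.0 - 0.075541*I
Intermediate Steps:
S(O) = 10 (S(O) = 5 - 1*(-5) = 5 + 5 = 10)
w(m) = 27
d = I*√26 (d = √(-26) = I*√26 ≈ 5.099*I)
(-8*(-1/(S(-3)*w(0)*z(-3, -4))) + d)² = (-8/((-1*(-4)*10)*27) + I*√26)² = (-8/((4*10)*27) + I*√26)² = (-8/(40*27) + I*√26)² = (-8/1080 + I*√26)² = (-8*1/1080 + I*√26)² = (-1/135 + I*√26)²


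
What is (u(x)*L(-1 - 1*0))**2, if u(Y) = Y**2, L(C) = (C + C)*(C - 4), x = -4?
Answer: 25600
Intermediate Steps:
L(C) = 2*C*(-4 + C) (L(C) = (2*C)*(-4 + C) = 2*C*(-4 + C))
(u(x)*L(-1 - 1*0))**2 = ((-4)**2*(2*(-1 - 1*0)*(-4 + (-1 - 1*0))))**2 = (16*(2*(-1 + 0)*(-4 + (-1 + 0))))**2 = (16*(2*(-1)*(-4 - 1)))**2 = (16*(2*(-1)*(-5)))**2 = (16*10)**2 = 160**2 = 25600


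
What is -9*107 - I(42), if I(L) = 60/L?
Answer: -6751/7 ≈ -964.43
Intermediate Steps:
-9*107 - I(42) = -9*107 - 60/42 = -963 - 60/42 = -963 - 1*10/7 = -963 - 10/7 = -6751/7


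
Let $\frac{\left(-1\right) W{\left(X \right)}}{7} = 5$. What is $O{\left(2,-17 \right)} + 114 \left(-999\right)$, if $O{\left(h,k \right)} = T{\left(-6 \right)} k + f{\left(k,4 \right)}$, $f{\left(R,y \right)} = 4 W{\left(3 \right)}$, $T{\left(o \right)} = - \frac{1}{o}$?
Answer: $- \frac{684173}{6} \approx -1.1403 \cdot 10^{5}$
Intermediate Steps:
$W{\left(X \right)} = -35$ ($W{\left(X \right)} = \left(-7\right) 5 = -35$)
$f{\left(R,y \right)} = -140$ ($f{\left(R,y \right)} = 4 \left(-35\right) = -140$)
$O{\left(h,k \right)} = -140 + \frac{k}{6}$ ($O{\left(h,k \right)} = - \frac{1}{-6} k - 140 = \left(-1\right) \left(- \frac{1}{6}\right) k - 140 = \frac{k}{6} - 140 = -140 + \frac{k}{6}$)
$O{\left(2,-17 \right)} + 114 \left(-999\right) = \left(-140 + \frac{1}{6} \left(-17\right)\right) + 114 \left(-999\right) = \left(-140 - \frac{17}{6}\right) - 113886 = - \frac{857}{6} - 113886 = - \frac{684173}{6}$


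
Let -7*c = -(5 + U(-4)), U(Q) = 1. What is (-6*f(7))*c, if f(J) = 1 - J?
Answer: 216/7 ≈ 30.857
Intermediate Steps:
c = 6/7 (c = -(-1)*(5 + 1)/7 = -(-1)*6/7 = -⅐*(-6) = 6/7 ≈ 0.85714)
(-6*f(7))*c = -6*(1 - 1*7)*(6/7) = -6*(1 - 7)*(6/7) = -6*(-6)*(6/7) = 36*(6/7) = 216/7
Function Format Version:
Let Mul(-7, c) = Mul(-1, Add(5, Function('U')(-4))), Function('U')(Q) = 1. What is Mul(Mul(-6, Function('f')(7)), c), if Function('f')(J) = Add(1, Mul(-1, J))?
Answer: Rational(216, 7) ≈ 30.857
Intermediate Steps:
c = Rational(6, 7) (c = Mul(Rational(-1, 7), Mul(-1, Add(5, 1))) = Mul(Rational(-1, 7), Mul(-1, 6)) = Mul(Rational(-1, 7), -6) = Rational(6, 7) ≈ 0.85714)
Mul(Mul(-6, Function('f')(7)), c) = Mul(Mul(-6, Add(1, Mul(-1, 7))), Rational(6, 7)) = Mul(Mul(-6, Add(1, -7)), Rational(6, 7)) = Mul(Mul(-6, -6), Rational(6, 7)) = Mul(36, Rational(6, 7)) = Rational(216, 7)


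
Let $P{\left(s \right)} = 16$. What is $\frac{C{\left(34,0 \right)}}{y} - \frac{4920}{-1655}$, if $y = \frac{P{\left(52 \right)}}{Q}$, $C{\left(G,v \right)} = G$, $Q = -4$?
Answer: $- \frac{3659}{662} \approx -5.5272$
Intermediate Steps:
$y = -4$ ($y = \frac{16}{-4} = 16 \left(- \frac{1}{4}\right) = -4$)
$\frac{C{\left(34,0 \right)}}{y} - \frac{4920}{-1655} = \frac{34}{-4} - \frac{4920}{-1655} = 34 \left(- \frac{1}{4}\right) - - \frac{984}{331} = - \frac{17}{2} + \frac{984}{331} = - \frac{3659}{662}$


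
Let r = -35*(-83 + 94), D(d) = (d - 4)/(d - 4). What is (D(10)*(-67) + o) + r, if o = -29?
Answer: -481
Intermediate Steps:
D(d) = 1 (D(d) = (-4 + d)/(-4 + d) = 1)
r = -385 (r = -35*11 = -385)
(D(10)*(-67) + o) + r = (1*(-67) - 29) - 385 = (-67 - 29) - 385 = -96 - 385 = -481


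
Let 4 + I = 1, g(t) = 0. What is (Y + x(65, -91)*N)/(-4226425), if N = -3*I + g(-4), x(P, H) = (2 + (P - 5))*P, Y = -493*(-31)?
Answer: -51553/4226425 ≈ -0.012198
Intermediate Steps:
Y = 15283
I = -3 (I = -4 + 1 = -3)
x(P, H) = P*(-3 + P) (x(P, H) = (2 + (-5 + P))*P = (-3 + P)*P = P*(-3 + P))
N = 9 (N = -3*(-3) + 0 = 9 + 0 = 9)
(Y + x(65, -91)*N)/(-4226425) = (15283 + (65*(-3 + 65))*9)/(-4226425) = (15283 + (65*62)*9)*(-1/4226425) = (15283 + 4030*9)*(-1/4226425) = (15283 + 36270)*(-1/4226425) = 51553*(-1/4226425) = -51553/4226425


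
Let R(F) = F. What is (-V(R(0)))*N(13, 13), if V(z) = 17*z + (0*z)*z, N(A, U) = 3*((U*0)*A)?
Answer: 0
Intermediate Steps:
N(A, U) = 0 (N(A, U) = 3*(0*A) = 3*0 = 0)
V(z) = 17*z (V(z) = 17*z + 0*z = 17*z + 0 = 17*z)
(-V(R(0)))*N(13, 13) = -17*0*0 = -1*0*0 = 0*0 = 0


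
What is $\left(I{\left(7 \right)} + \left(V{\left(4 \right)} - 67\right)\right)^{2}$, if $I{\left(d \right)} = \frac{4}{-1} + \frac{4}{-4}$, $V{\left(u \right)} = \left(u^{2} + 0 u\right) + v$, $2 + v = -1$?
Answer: $3481$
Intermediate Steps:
$v = -3$ ($v = -2 - 1 = -3$)
$V{\left(u \right)} = -3 + u^{2}$ ($V{\left(u \right)} = \left(u^{2} + 0 u\right) - 3 = \left(u^{2} + 0\right) - 3 = u^{2} - 3 = -3 + u^{2}$)
$I{\left(d \right)} = -5$ ($I{\left(d \right)} = 4 \left(-1\right) + 4 \left(- \frac{1}{4}\right) = -4 - 1 = -5$)
$\left(I{\left(7 \right)} + \left(V{\left(4 \right)} - 67\right)\right)^{2} = \left(-5 - \left(70 - 16\right)\right)^{2} = \left(-5 + \left(\left(-3 + 16\right) - 67\right)\right)^{2} = \left(-5 + \left(13 - 67\right)\right)^{2} = \left(-5 - 54\right)^{2} = \left(-59\right)^{2} = 3481$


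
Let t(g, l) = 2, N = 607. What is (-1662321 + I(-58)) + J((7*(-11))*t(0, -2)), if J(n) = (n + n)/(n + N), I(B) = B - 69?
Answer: -753089252/453 ≈ -1.6624e+6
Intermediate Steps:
I(B) = -69 + B
J(n) = 2*n/(607 + n) (J(n) = (n + n)/(n + 607) = (2*n)/(607 + n) = 2*n/(607 + n))
(-1662321 + I(-58)) + J((7*(-11))*t(0, -2)) = (-1662321 + (-69 - 58)) + 2*((7*(-11))*2)/(607 + (7*(-11))*2) = (-1662321 - 127) + 2*(-77*2)/(607 - 77*2) = -1662448 + 2*(-154)/(607 - 154) = -1662448 + 2*(-154)/453 = -1662448 + 2*(-154)*(1/453) = -1662448 - 308/453 = -753089252/453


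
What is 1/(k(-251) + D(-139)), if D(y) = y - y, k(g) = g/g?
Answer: 1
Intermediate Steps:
k(g) = 1
D(y) = 0
1/(k(-251) + D(-139)) = 1/(1 + 0) = 1/1 = 1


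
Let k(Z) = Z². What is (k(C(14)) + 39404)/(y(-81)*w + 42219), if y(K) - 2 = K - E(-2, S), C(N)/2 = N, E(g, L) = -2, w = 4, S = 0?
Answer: 40188/41911 ≈ 0.95889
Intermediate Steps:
C(N) = 2*N
y(K) = 4 + K (y(K) = 2 + (K - 1*(-2)) = 2 + (K + 2) = 2 + (2 + K) = 4 + K)
(k(C(14)) + 39404)/(y(-81)*w + 42219) = ((2*14)² + 39404)/((4 - 81)*4 + 42219) = (28² + 39404)/(-77*4 + 42219) = (784 + 39404)/(-308 + 42219) = 40188/41911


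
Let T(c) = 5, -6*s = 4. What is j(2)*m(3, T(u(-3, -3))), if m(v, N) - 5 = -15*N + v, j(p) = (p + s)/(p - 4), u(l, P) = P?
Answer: 134/3 ≈ 44.667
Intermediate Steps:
s = -⅔ (s = -⅙*4 = -⅔ ≈ -0.66667)
j(p) = (-⅔ + p)/(-4 + p) (j(p) = (p - ⅔)/(p - 4) = (-⅔ + p)/(-4 + p))
m(v, N) = 5 + v - 15*N (m(v, N) = 5 + (-15*N + v) = 5 + (v - 15*N) = 5 + v - 15*N)
j(2)*m(3, T(u(-3, -3))) = ((-⅔ + 2)/(-4 + 2))*(5 + 3 - 15*5) = ((4/3)/(-2))*(5 + 3 - 75) = -½*4/3*(-67) = -⅔*(-67) = 134/3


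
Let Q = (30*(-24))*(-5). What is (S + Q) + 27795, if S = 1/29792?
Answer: 935319841/29792 ≈ 31395.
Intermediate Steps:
S = 1/29792 ≈ 3.3566e-5
Q = 3600 (Q = -720*(-5) = 3600)
(S + Q) + 27795 = (1/29792 + 3600) + 27795 = 107251201/29792 + 27795 = 935319841/29792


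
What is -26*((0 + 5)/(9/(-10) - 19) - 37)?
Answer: 192738/199 ≈ 968.53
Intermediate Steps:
-26*((0 + 5)/(9/(-10) - 19) - 37) = -26*(5/(9*(-⅒) - 19) - 37) = -26*(5/(-9/10 - 19) - 37) = -26*(5/(-199/10) - 37) = -26*(5*(-10/199) - 37) = -26*(-50/199 - 37) = -26*(-7413/199) = 192738/199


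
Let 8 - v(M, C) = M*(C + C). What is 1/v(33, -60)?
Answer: 1/3968 ≈ 0.00025202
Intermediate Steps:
v(M, C) = 8 - 2*C*M (v(M, C) = 8 - M*(C + C) = 8 - M*2*C = 8 - 2*C*M)
1/v(33, -60) = 1/(8 - 2*(-60)*33) = 1/(8 + 3960) = 1/3968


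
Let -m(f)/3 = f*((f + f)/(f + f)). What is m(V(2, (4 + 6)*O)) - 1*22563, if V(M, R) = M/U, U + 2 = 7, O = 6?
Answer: -112821/5 ≈ -22564.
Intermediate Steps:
U = 5 (U = -2 + 7 = 5)
V(M, R) = M/5
m(f) = -3*f (m(f) = -3*f*(f + f)/(f + f) = -3*f*(2*f)/((2*f)) = -3*f*(2*f)*(1/(2*f)) = -3*f)
m(V(2, (4 + 6)*O)) - 1*22563 = -3*2/5 - 1*22563 = -3*2/5 - 22563 = -6/5 - 22563 = -112821/5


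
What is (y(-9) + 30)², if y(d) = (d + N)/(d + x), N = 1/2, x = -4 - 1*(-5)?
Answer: 247009/256 ≈ 964.88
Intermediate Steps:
x = 1 (x = -4 + 5 = 1)
N = ½ ≈ 0.50000
y(d) = (½ + d)/(1 + d) (y(d) = (d + ½)/(d + 1) = (½ + d)/(1 + d))
(y(-9) + 30)² = ((½ - 9)/(1 - 9) + 30)² = (-17/2/(-8) + 30)² = (-⅛*(-17/2) + 30)² = (17/16 + 30)² = (497/16)² = 247009/256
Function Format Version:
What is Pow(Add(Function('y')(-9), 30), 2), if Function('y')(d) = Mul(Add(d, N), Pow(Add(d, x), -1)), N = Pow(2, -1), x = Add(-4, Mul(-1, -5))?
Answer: Rational(247009, 256) ≈ 964.88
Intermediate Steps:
x = 1 (x = Add(-4, 5) = 1)
N = Rational(1, 2) ≈ 0.50000
Function('y')(d) = Mul(Pow(Add(1, d), -1), Add(Rational(1, 2), d)) (Function('y')(d) = Mul(Add(d, Rational(1, 2)), Pow(Add(d, 1), -1)) = Mul(Add(Rational(1, 2), d), Pow(Add(1, d), -1)) = Mul(Pow(Add(1, d), -1), Add(Rational(1, 2), d)))
Pow(Add(Function('y')(-9), 30), 2) = Pow(Add(Mul(Pow(Add(1, -9), -1), Add(Rational(1, 2), -9)), 30), 2) = Pow(Add(Mul(Pow(-8, -1), Rational(-17, 2)), 30), 2) = Pow(Add(Mul(Rational(-1, 8), Rational(-17, 2)), 30), 2) = Pow(Add(Rational(17, 16), 30), 2) = Pow(Rational(497, 16), 2) = Rational(247009, 256)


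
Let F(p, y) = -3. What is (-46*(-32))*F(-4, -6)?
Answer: -4416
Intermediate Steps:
(-46*(-32))*F(-4, -6) = -46*(-32)*(-3) = 1472*(-3) = -4416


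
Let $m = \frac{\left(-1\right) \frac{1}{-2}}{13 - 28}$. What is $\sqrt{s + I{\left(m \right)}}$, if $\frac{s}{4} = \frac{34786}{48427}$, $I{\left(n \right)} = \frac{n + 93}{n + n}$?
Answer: $\frac{i \sqrt{13054429101210}}{96854} \approx 37.305 i$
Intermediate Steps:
$m = - \frac{1}{30}$ ($m = \frac{\left(-1\right) \left(- \frac{1}{2}\right)}{-15} = \left(- \frac{1}{15}\right) \frac{1}{2} = - \frac{1}{30} \approx -0.033333$)
$I{\left(n \right)} = \frac{93 + n}{2 n}$
$s = \frac{139144}{48427}$ ($s = 4 \cdot \frac{34786}{48427} = \frac{139144}{48427} \approx 2.8733$)
$\sqrt{s + I{\left(m \right)}} = \sqrt{\frac{139144}{48427} + \frac{93 - \frac{1}{30}}{2 \left(- \frac{1}{30}\right)}} = \sqrt{\frac{139144}{48427} + \frac{1}{2} \left(-30\right) \frac{2789}{30}} = \sqrt{\frac{139144}{48427} - \frac{2789}{2}} = \sqrt{- \frac{134784615}{96854}} = \frac{i \sqrt{13054429101210}}{96854}$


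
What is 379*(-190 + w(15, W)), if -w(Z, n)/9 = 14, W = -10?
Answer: -119764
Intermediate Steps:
w(Z, n) = -126 (w(Z, n) = -9*14 = -126)
379*(-190 + w(15, W)) = 379*(-190 - 126) = 379*(-316) = -119764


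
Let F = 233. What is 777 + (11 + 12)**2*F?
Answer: 124034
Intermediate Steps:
777 + (11 + 12)**2*F = 777 + (11 + 12)**2*233 = 777 + 23**2*233 = 777 + 529*233 = 777 + 123257 = 124034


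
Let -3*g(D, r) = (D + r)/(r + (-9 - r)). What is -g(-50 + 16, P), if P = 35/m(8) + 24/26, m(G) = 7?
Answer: 365/351 ≈ 1.0399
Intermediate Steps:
P = 77/13 (P = 35/7 + 24/26 = 35*(1/7) + 24*(1/26) = 5 + 12/13 = 77/13 ≈ 5.9231)
g(D, r) = D/27 + r/27 (g(D, r) = -(D + r)/(3*(r + (-9 - r))) = -(D + r)/(3*(-9)) = -(D + r)*(-1)/(3*9) = -(-D/9 - r/9)/3 = D/27 + r/27)
-g(-50 + 16, P) = -((-50 + 16)/27 + (1/27)*(77/13)) = -((1/27)*(-34) + 77/351) = -(-34/27 + 77/351) = -1*(-365/351) = 365/351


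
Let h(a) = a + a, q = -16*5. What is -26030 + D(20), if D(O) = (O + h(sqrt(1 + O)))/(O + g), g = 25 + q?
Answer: -182214/7 - 2*sqrt(21)/35 ≈ -26031.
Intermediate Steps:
q = -80
g = -55 (g = 25 - 80 = -55)
h(a) = 2*a
D(O) = (O + 2*sqrt(1 + O))/(-55 + O) (D(O) = (O + 2*sqrt(1 + O))/(O - 55) = (O + 2*sqrt(1 + O))/(-55 + O))
-26030 + D(20) = -26030 + (20 + 2*sqrt(1 + 20))/(-55 + 20) = -26030 + (20 + 2*sqrt(21))/(-35) = -26030 - (20 + 2*sqrt(21))/35 = -26030 + (-4/7 - 2*sqrt(21)/35) = -182214/7 - 2*sqrt(21)/35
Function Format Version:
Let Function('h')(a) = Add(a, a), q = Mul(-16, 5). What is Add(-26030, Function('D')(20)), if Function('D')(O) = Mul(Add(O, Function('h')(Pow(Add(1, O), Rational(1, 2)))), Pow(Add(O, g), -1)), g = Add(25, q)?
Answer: Add(Rational(-182214, 7), Mul(Rational(-2, 35), Pow(21, Rational(1, 2)))) ≈ -26031.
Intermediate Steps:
q = -80
g = -55 (g = Add(25, -80) = -55)
Function('h')(a) = Mul(2, a)
Function('D')(O) = Mul(Pow(Add(-55, O), -1), Add(O, Mul(2, Pow(Add(1, O), Rational(1, 2))))) (Function('D')(O) = Mul(Add(O, Mul(2, Pow(Add(1, O), Rational(1, 2)))), Pow(Add(O, -55), -1)) = Mul(Add(O, Mul(2, Pow(Add(1, O), Rational(1, 2)))), Pow(Add(-55, O), -1)) = Mul(Pow(Add(-55, O), -1), Add(O, Mul(2, Pow(Add(1, O), Rational(1, 2))))))
Add(-26030, Function('D')(20)) = Add(-26030, Mul(Pow(Add(-55, 20), -1), Add(20, Mul(2, Pow(Add(1, 20), Rational(1, 2)))))) = Add(-26030, Mul(Pow(-35, -1), Add(20, Mul(2, Pow(21, Rational(1, 2)))))) = Add(-26030, Mul(Rational(-1, 35), Add(20, Mul(2, Pow(21, Rational(1, 2)))))) = Add(-26030, Add(Rational(-4, 7), Mul(Rational(-2, 35), Pow(21, Rational(1, 2))))) = Add(Rational(-182214, 7), Mul(Rational(-2, 35), Pow(21, Rational(1, 2))))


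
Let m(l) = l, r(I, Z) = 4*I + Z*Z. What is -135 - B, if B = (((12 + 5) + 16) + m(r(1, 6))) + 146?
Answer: -354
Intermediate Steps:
r(I, Z) = Z² + 4*I (r(I, Z) = 4*I + Z² = Z² + 4*I)
B = 219 (B = (((12 + 5) + 16) + (6² + 4*1)) + 146 = ((17 + 16) + (36 + 4)) + 146 = (33 + 40) + 146 = 73 + 146 = 219)
-135 - B = -135 - 1*219 = -135 - 219 = -354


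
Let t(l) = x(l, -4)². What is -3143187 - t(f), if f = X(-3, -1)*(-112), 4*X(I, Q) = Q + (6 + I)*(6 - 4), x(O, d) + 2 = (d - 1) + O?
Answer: -3164796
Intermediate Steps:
x(O, d) = -3 + O + d (x(O, d) = -2 + ((d - 1) + O) = -2 + ((-1 + d) + O) = -2 + (-1 + O + d) = -3 + O + d)
X(I, Q) = 3 + I/2 + Q/4 (X(I, Q) = (Q + (6 + I)*(6 - 4))/4 = (Q + (6 + I)*2)/4 = (Q + (12 + 2*I))/4 = (12 + Q + 2*I)/4 = 3 + I/2 + Q/4)
f = -140 (f = (3 + (½)*(-3) + (¼)*(-1))*(-112) = (3 - 3/2 - ¼)*(-112) = (5/4)*(-112) = -140)
t(l) = (-7 + l)² (t(l) = (-3 + l - 4)² = (-7 + l)²)
-3143187 - t(f) = -3143187 - (-7 - 140)² = -3143187 - 1*(-147)² = -3143187 - 1*21609 = -3143187 - 21609 = -3164796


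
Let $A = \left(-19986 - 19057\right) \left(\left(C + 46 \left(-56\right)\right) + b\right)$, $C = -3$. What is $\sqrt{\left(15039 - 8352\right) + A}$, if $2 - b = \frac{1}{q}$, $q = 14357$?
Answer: $\frac{\sqrt{423270298946897}}{2051} \approx 10031.0$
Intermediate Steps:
$b = \frac{28713}{14357}$ ($b = 2 - \frac{1}{14357} = \frac{28713}{14357} \approx 1.9999$)
$A = \frac{1444512523570}{14357}$ ($A = \left(-19986 - 19057\right) \left(\left(-3 + 46 \left(-56\right)\right) + \frac{28713}{14357}\right) = - 39043 \left(\left(-3 - 2576\right) + \frac{28713}{14357}\right) = - 39043 \left(-2579 + \frac{28713}{14357}\right) = \left(-39043\right) \left(- \frac{36997990}{14357}\right) = \frac{1444512523570}{14357} \approx 1.0061 \cdot 10^{8}$)
$\sqrt{\left(15039 - 8352\right) + A} = \sqrt{\left(15039 - 8352\right) + \frac{1444512523570}{14357}} = \sqrt{6687 + \frac{1444512523570}{14357}} = \sqrt{\frac{1444608528829}{14357}} = \frac{\sqrt{423270298946897}}{2051}$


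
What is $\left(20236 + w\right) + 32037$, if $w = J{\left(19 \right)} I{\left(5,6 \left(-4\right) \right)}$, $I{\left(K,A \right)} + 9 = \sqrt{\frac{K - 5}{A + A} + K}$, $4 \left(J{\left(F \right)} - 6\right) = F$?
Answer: $\frac{208705}{4} + \frac{43 \sqrt{5}}{4} \approx 52200.0$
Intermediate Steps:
$J{\left(F \right)} = 6 + \frac{F}{4}$
$I{\left(K,A \right)} = -9 + \sqrt{K + \frac{-5 + K}{2 A}}$ ($I{\left(K,A \right)} = -9 + \sqrt{\frac{K - 5}{A + A} + K} = -9 + \sqrt{\frac{-5 + K}{2 A} + K} = -9 + \sqrt{K + \frac{-5 + K}{2 A}}$)
$w = - \frac{387}{4} + \frac{43 \sqrt{5}}{4}$ ($w = \left(6 + \frac{1}{4} \cdot 19\right) \left(-9 + \frac{\sqrt{2} \sqrt{\frac{-5 + 5 + 2 \cdot 6 \left(-4\right) 5}{6 \left(-4\right)}}}{2}\right) = \left(6 + \frac{19}{4}\right) \left(-9 + \frac{\sqrt{2} \sqrt{\frac{-5 + 5 + 2 \left(-24\right) 5}{-24}}}{2}\right) = \frac{43 \left(-9 + \frac{\sqrt{2} \sqrt{- \frac{-5 + 5 - 240}{24}}}{2}\right)}{4} = \frac{43 \left(-9 + \frac{\sqrt{2} \sqrt{\left(- \frac{1}{24}\right) \left(-240\right)}}{2}\right)}{4} = \frac{43 \left(-9 + \frac{\sqrt{2} \sqrt{10}}{2}\right)}{4} = \frac{43 \left(-9 + \sqrt{5}\right)}{4} = - \frac{387}{4} + \frac{43 \sqrt{5}}{4} \approx -72.712$)
$\left(20236 + w\right) + 32037 = \left(20236 - \left(\frac{387}{4} - \frac{43 \sqrt{5}}{4}\right)\right) + 32037 = \left(\frac{80557}{4} + \frac{43 \sqrt{5}}{4}\right) + 32037 = \frac{208705}{4} + \frac{43 \sqrt{5}}{4}$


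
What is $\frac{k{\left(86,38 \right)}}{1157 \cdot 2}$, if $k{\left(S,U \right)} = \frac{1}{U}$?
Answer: $\frac{1}{87932} \approx 1.1372 \cdot 10^{-5}$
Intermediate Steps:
$\frac{k{\left(86,38 \right)}}{1157 \cdot 2} = \frac{1}{38 \cdot 1157 \cdot 2} = \frac{1}{38 \cdot 2314} = \frac{1}{38} \cdot \frac{1}{2314} = \frac{1}{87932}$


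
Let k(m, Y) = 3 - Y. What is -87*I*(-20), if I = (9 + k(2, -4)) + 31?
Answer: 81780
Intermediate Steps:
I = 47 (I = (9 + (3 - 1*(-4))) + 31 = (9 + (3 + 4)) + 31 = (9 + 7) + 31 = 16 + 31 = 47)
-87*I*(-20) = -87*47*(-20) = -4089*(-20) = 81780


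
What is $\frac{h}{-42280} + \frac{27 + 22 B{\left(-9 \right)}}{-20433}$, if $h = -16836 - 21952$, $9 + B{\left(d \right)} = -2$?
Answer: $\frac{28630193}{30853830} \approx 0.92793$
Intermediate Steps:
$B{\left(d \right)} = -11$ ($B{\left(d \right)} = -9 - 2 = -11$)
$h = -38788$
$\frac{h}{-42280} + \frac{27 + 22 B{\left(-9 \right)}}{-20433} = - \frac{38788}{-42280} + \frac{27 + 22 \left(-11\right)}{-20433} = \left(-38788\right) \left(- \frac{1}{42280}\right) + \left(27 - 242\right) \left(- \frac{1}{20433}\right) = \frac{9697}{10570} - - \frac{215}{20433} = \frac{9697}{10570} + \frac{215}{20433} = \frac{28630193}{30853830}$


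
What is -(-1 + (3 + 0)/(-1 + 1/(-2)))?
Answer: 3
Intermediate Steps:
-(-1 + (3 + 0)/(-1 + 1/(-2))) = -(-1 + 3/(-1 - ½)) = -(-1 + 3/(-3/2)) = -(-1 + 3*(-⅔)) = -(-1 - 2) = -1*(-3) = 3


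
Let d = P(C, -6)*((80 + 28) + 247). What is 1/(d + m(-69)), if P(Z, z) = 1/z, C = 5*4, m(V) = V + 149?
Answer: 6/125 ≈ 0.048000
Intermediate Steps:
m(V) = 149 + V
C = 20
d = -355/6 (d = ((80 + 28) + 247)/(-6) = -(108 + 247)/6 = -⅙*355 = -355/6 ≈ -59.167)
1/(d + m(-69)) = 1/(-355/6 + (149 - 69)) = 1/(-355/6 + 80) = 1/(125/6) = 6/125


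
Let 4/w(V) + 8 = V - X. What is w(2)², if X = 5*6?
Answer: 1/81 ≈ 0.012346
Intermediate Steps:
X = 30
w(V) = 4/(-38 + V) (w(V) = 4/(-8 + (V - 1*30)) = 4/(-8 + (V - 30)) = 4/(-8 + (-30 + V)) = 4/(-38 + V))
w(2)² = (4/(-38 + 2))² = (4/(-36))² = (4*(-1/36))² = (-⅑)² = 1/81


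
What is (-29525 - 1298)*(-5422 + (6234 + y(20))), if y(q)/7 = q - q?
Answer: -25028276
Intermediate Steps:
y(q) = 0 (y(q) = 7*(q - q) = 7*0 = 0)
(-29525 - 1298)*(-5422 + (6234 + y(20))) = (-29525 - 1298)*(-5422 + (6234 + 0)) = -30823*(-5422 + 6234) = -30823*812 = -25028276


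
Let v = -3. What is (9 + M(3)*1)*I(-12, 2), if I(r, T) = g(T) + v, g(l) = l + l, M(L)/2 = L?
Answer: 15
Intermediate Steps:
M(L) = 2*L
g(l) = 2*l
I(r, T) = -3 + 2*T (I(r, T) = 2*T - 3 = -3 + 2*T)
(9 + M(3)*1)*I(-12, 2) = (9 + (2*3)*1)*(-3 + 2*2) = (9 + 6*1)*(-3 + 4) = (9 + 6)*1 = 15*1 = 15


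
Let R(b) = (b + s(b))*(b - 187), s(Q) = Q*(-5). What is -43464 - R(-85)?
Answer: 49016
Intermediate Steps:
s(Q) = -5*Q
R(b) = -4*b*(-187 + b) (R(b) = (b - 5*b)*(b - 187) = (-4*b)*(-187 + b) = -4*b*(-187 + b))
-43464 - R(-85) = -43464 - 4*(-85)*(187 - 1*(-85)) = -43464 - 4*(-85)*(187 + 85) = -43464 - 4*(-85)*272 = -43464 - 1*(-92480) = -43464 + 92480 = 49016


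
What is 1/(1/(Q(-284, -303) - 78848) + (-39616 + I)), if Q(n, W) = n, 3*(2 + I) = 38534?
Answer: -237396/6355882243 ≈ -3.7351e-5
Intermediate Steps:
I = 38528/3 (I = -2 + (⅓)*38534 = -2 + 38534/3 = 38528/3 ≈ 12843.)
1/(1/(Q(-284, -303) - 78848) + (-39616 + I)) = 1/(1/(-284 - 78848) + (-39616 + 38528/3)) = 1/(1/(-79132) - 80320/3) = 1/(-1/79132 - 80320/3) = 1/(-6355882243/237396) = -237396/6355882243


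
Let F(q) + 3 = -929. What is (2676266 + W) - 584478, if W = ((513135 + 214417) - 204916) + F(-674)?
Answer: 2613492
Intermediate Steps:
F(q) = -932 (F(q) = -3 - 929 = -932)
W = 521704 (W = ((513135 + 214417) - 204916) - 932 = (727552 - 204916) - 932 = 522636 - 932 = 521704)
(2676266 + W) - 584478 = (2676266 + 521704) - 584478 = 3197970 - 584478 = 2613492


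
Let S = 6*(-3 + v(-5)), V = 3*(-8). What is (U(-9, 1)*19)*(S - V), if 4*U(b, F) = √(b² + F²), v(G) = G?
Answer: -114*√82 ≈ -1032.3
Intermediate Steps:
V = -24
S = -48 (S = 6*(-3 - 5) = 6*(-8) = -48)
U(b, F) = √(F² + b²)/4 (U(b, F) = √(b² + F²)/4 = √(F² + b²)/4)
(U(-9, 1)*19)*(S - V) = ((√(1² + (-9)²)/4)*19)*(-48 - 1*(-24)) = ((√(1 + 81)/4)*19)*(-48 + 24) = ((√82/4)*19)*(-24) = (19*√82/4)*(-24) = -114*√82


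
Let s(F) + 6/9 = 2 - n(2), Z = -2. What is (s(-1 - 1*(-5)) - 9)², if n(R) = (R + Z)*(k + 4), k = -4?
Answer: 529/9 ≈ 58.778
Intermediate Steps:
n(R) = 0 (n(R) = (R - 2)*(-4 + 4) = (-2 + R)*0 = 0)
s(F) = 4/3 (s(F) = -⅔ + (2 - 1*0) = -⅔ + (2 + 0) = -⅔ + 2 = 4/3)
(s(-1 - 1*(-5)) - 9)² = (4/3 - 9)² = (-23/3)² = 529/9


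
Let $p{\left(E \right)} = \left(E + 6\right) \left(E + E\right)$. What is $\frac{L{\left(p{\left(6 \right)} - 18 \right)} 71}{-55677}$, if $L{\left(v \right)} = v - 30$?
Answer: $- \frac{2272}{18559} \approx -0.12242$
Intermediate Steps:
$p{\left(E \right)} = 2 E \left(6 + E\right)$ ($p{\left(E \right)} = \left(6 + E\right) 2 E = 2 E \left(6 + E\right)$)
$L{\left(v \right)} = -30 + v$
$\frac{L{\left(p{\left(6 \right)} - 18 \right)} 71}{-55677} = \frac{\left(-30 + \left(2 \cdot 6 \left(6 + 6\right) - 18\right)\right) 71}{-55677} = \left(-30 - \left(18 - 144\right)\right) 71 \left(- \frac{1}{55677}\right) = \left(-30 + \left(144 - 18\right)\right) 71 \left(- \frac{1}{55677}\right) = \left(-30 + 126\right) 71 \left(- \frac{1}{55677}\right) = 96 \cdot 71 \left(- \frac{1}{55677}\right) = 6816 \left(- \frac{1}{55677}\right) = - \frac{2272}{18559}$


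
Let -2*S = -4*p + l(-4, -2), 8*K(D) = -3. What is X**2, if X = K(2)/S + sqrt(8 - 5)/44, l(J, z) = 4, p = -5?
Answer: 313/123904 + sqrt(3)/704 ≈ 0.0049865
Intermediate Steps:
K(D) = -3/8 (K(D) = (1/8)*(-3) = -3/8)
S = -12 (S = -(-4*(-5) + 4)/2 = -(20 + 4)/2 = -1/2*24 = -12)
X = 1/32 + sqrt(3)/44 (X = -3/8/(-12) + sqrt(8 - 5)/44 = -3/8*(-1/12) + sqrt(3)*(1/44) = 1/32 + sqrt(3)/44 ≈ 0.070615)
X**2 = (1/32 + sqrt(3)/44)**2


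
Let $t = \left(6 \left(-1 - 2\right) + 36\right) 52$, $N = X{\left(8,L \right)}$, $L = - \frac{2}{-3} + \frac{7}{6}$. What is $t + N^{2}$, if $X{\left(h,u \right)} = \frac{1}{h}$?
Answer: $\frac{59905}{64} \approx 936.02$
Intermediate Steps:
$L = \frac{11}{6}$ ($L = \left(-2\right) \left(- \frac{1}{3}\right) + 7 \cdot \frac{1}{6} = \frac{2}{3} + \frac{7}{6} = \frac{11}{6} \approx 1.8333$)
$N = \frac{1}{8} \approx 0.125$
$t = 936$ ($t = \left(6 \left(-3\right) + 36\right) 52 = \left(-18 + 36\right) 52 = 18 \cdot 52 = 936$)
$t + N^{2} = 936 + \left(\frac{1}{8}\right)^{2} = 936 + \frac{1}{64} = \frac{59905}{64}$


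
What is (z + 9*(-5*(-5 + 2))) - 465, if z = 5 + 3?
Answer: -322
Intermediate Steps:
z = 8
(z + 9*(-5*(-5 + 2))) - 465 = (8 + 9*(-5*(-5 + 2))) - 465 = (8 + 9*(-5*(-3))) - 465 = (8 + 9*15) - 465 = (8 + 135) - 465 = 143 - 465 = -322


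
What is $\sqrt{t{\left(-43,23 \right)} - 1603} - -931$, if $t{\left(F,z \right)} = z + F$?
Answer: $931 + i \sqrt{1623} \approx 931.0 + 40.286 i$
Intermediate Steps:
$t{\left(F,z \right)} = F + z$
$\sqrt{t{\left(-43,23 \right)} - 1603} - -931 = \sqrt{\left(-43 + 23\right) - 1603} - -931 = \sqrt{-20 - 1603} + 931 = \sqrt{-1623} + 931 = i \sqrt{1623} + 931 = 931 + i \sqrt{1623}$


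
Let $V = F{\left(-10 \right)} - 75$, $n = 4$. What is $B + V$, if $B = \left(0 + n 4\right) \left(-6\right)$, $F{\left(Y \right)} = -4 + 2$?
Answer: $-173$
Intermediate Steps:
$F{\left(Y \right)} = -2$
$B = -96$ ($B = \left(0 + 4 \cdot 4\right) \left(-6\right) = \left(0 + 16\right) \left(-6\right) = 16 \left(-6\right) = -96$)
$V = -77$ ($V = -2 - 75 = -77$)
$B + V = -96 - 77 = -173$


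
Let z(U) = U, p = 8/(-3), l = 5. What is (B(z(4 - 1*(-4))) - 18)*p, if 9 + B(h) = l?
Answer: 176/3 ≈ 58.667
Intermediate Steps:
p = -8/3 (p = 8*(-⅓) = -8/3 ≈ -2.6667)
B(h) = -4 (B(h) = -9 + 5 = -4)
(B(z(4 - 1*(-4))) - 18)*p = (-4 - 18)*(-8/3) = -22*(-8/3) = 176/3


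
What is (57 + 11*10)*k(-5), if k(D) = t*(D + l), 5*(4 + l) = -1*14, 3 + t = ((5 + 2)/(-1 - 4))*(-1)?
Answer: 78824/25 ≈ 3153.0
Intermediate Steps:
t = -8/5 (t = -3 + ((5 + 2)/(-1 - 4))*(-1) = -3 + (7/(-5))*(-1) = -3 + (7*(-⅕))*(-1) = -3 - 7/5*(-1) = -3 + 7/5 = -8/5 ≈ -1.6000)
l = -34/5 (l = -4 + (-1*14)/5 = -4 + (⅕)*(-14) = -4 - 14/5 = -34/5 ≈ -6.8000)
k(D) = 272/25 - 8*D/5 (k(D) = -8*(D - 34/5)/5 = -8*(-34/5 + D)/5 = 272/25 - 8*D/5)
(57 + 11*10)*k(-5) = (57 + 11*10)*(272/25 - 8/5*(-5)) = (57 + 110)*(272/25 + 8) = 167*(472/25) = 78824/25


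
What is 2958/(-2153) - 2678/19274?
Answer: -31389113/20748461 ≈ -1.5128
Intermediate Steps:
2958/(-2153) - 2678/19274 = 2958*(-1/2153) - 2678*1/19274 = -2958/2153 - 1339/9637 = -31389113/20748461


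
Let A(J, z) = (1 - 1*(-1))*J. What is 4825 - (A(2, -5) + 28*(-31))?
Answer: 5689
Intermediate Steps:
A(J, z) = 2*J (A(J, z) = (1 + 1)*J = 2*J)
4825 - (A(2, -5) + 28*(-31)) = 4825 - (2*2 + 28*(-31)) = 4825 - (4 - 868) = 4825 - 1*(-864) = 4825 + 864 = 5689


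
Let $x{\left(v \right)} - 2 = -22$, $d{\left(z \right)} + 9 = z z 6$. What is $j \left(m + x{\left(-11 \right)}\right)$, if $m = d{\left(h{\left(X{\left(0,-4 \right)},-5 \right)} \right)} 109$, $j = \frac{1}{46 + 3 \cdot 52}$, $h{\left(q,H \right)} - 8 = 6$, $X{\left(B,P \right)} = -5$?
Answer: $\frac{127183}{202} \approx 629.62$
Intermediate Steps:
$h{\left(q,H \right)} = 14$ ($h{\left(q,H \right)} = 8 + 6 = 14$)
$d{\left(z \right)} = -9 + 6 z^{2}$ ($d{\left(z \right)} = -9 + z z 6 = -9 + z^{2} \cdot 6 = -9 + 6 z^{2}$)
$x{\left(v \right)} = -20$ ($x{\left(v \right)} = 2 - 22 = -20$)
$j = \frac{1}{202}$ ($j = \frac{1}{46 + 156} = \frac{1}{202} \approx 0.0049505$)
$m = 127203$ ($m = \left(-9 + 6 \cdot 14^{2}\right) 109 = \left(-9 + 6 \cdot 196\right) 109 = \left(-9 + 1176\right) 109 = 1167 \cdot 109 = 127203$)
$j \left(m + x{\left(-11 \right)}\right) = \frac{127203 - 20}{202} = \frac{1}{202} \cdot 127183 = \frac{127183}{202}$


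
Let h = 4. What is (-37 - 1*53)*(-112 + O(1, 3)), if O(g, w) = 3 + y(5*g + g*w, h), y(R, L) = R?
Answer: 9090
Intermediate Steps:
O(g, w) = 3 + 5*g + g*w (O(g, w) = 3 + (5*g + g*w) = 3 + 5*g + g*w)
(-37 - 1*53)*(-112 + O(1, 3)) = (-37 - 1*53)*(-112 + (3 + 1*(5 + 3))) = (-37 - 53)*(-112 + (3 + 1*8)) = -90*(-112 + (3 + 8)) = -90*(-112 + 11) = -90*(-101) = 9090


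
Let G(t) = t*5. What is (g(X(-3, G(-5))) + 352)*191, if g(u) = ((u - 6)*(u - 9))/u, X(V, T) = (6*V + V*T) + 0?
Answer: 1433264/19 ≈ 75435.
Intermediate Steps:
G(t) = 5*t
X(V, T) = 6*V + T*V (X(V, T) = (6*V + T*V) + 0 = 6*V + T*V)
g(u) = (-9 + u)*(-6 + u)/u (g(u) = ((-6 + u)*(-9 + u))/u = ((-9 + u)*(-6 + u))/u = (-9 + u)*(-6 + u)/u)
(g(X(-3, G(-5))) + 352)*191 = ((-15 - 3*(6 + 5*(-5)) + 54/((-3*(6 + 5*(-5))))) + 352)*191 = ((-15 - 3*(6 - 25) + 54/((-3*(6 - 25)))) + 352)*191 = ((-15 - 3*(-19) + 54/((-3*(-19)))) + 352)*191 = ((-15 + 57 + 54/57) + 352)*191 = ((-15 + 57 + 54*(1/57)) + 352)*191 = ((-15 + 57 + 18/19) + 352)*191 = (816/19 + 352)*191 = (7504/19)*191 = 1433264/19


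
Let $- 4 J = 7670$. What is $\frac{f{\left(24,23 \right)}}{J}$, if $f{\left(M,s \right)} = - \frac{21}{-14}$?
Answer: $- \frac{3}{3835} \approx -0.00078227$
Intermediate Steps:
$J = - \frac{3835}{2}$ ($J = \left(- \frac{1}{4}\right) 7670 = - \frac{3835}{2} \approx -1917.5$)
$f{\left(M,s \right)} = \frac{3}{2}$ ($f{\left(M,s \right)} = \left(-21\right) \left(- \frac{1}{14}\right) = \frac{3}{2}$)
$\frac{f{\left(24,23 \right)}}{J} = \frac{3}{2 \left(- \frac{3835}{2}\right)} = \frac{3}{2} \left(- \frac{2}{3835}\right) = - \frac{3}{3835}$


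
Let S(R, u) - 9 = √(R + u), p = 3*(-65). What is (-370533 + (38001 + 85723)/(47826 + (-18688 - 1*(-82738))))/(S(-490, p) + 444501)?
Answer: -307109189584164/368424711907711 + 10363406546*I*√685/5526370678615665 ≈ -0.83357 + 4.908e-5*I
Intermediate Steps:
p = -195
S(R, u) = 9 + √(R + u)
(-370533 + (38001 + 85723)/(47826 + (-18688 - 1*(-82738))))/(S(-490, p) + 444501) = (-370533 + (38001 + 85723)/(47826 + (-18688 - 1*(-82738))))/((9 + √(-490 - 195)) + 444501) = (-370533 + 123724/(47826 + (-18688 + 82738)))/((9 + √(-685)) + 444501) = (-370533 + 123724/(47826 + 64050))/((9 + I*√685) + 444501) = (-370533 + 123724/111876)/(444510 + I*√685) = (-370533 + 123724*(1/111876))/(444510 + I*√685) = (-370533 + 30931/27969)/(444510 + I*√685) = -10363406546/(27969*(444510 + I*√685))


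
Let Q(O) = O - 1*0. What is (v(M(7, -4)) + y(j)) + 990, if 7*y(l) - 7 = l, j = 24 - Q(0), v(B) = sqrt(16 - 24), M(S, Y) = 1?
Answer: 6961/7 + 2*I*sqrt(2) ≈ 994.43 + 2.8284*I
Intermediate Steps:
v(B) = 2*I*sqrt(2) (v(B) = sqrt(-8) = 2*I*sqrt(2))
Q(O) = O (Q(O) = O + 0 = O)
j = 24 (j = 24 - 1*0 = 24 + 0 = 24)
y(l) = 1 + l/7
(v(M(7, -4)) + y(j)) + 990 = (2*I*sqrt(2) + (1 + (1/7)*24)) + 990 = (2*I*sqrt(2) + (1 + 24/7)) + 990 = (2*I*sqrt(2) + 31/7) + 990 = (31/7 + 2*I*sqrt(2)) + 990 = 6961/7 + 2*I*sqrt(2)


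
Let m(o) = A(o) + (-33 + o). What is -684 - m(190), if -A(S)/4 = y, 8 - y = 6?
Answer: -833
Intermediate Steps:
y = 2 (y = 8 - 1*6 = 8 - 6 = 2)
A(S) = -8 (A(S) = -4*2 = -8)
m(o) = -41 + o (m(o) = -8 + (-33 + o) = -41 + o)
-684 - m(190) = -684 - (-41 + 190) = -684 - 1*149 = -684 - 149 = -833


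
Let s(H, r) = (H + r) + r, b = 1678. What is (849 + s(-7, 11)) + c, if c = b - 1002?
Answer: 1540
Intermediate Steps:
c = 676 (c = 1678 - 1002 = 676)
s(H, r) = H + 2*r
(849 + s(-7, 11)) + c = (849 + (-7 + 2*11)) + 676 = (849 + (-7 + 22)) + 676 = (849 + 15) + 676 = 864 + 676 = 1540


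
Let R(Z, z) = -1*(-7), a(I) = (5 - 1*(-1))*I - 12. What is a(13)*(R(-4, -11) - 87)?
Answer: -5280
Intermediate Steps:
a(I) = -12 + 6*I (a(I) = (5 + 1)*I - 12 = 6*I - 12 = -12 + 6*I)
R(Z, z) = 7
a(13)*(R(-4, -11) - 87) = (-12 + 6*13)*(7 - 87) = (-12 + 78)*(-80) = 66*(-80) = -5280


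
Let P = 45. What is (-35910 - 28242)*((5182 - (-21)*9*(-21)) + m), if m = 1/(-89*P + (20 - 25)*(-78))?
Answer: -93768711696/1205 ≈ -7.7816e+7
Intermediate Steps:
m = -1/3615 (m = 1/(-89*45 + (20 - 25)*(-78)) = 1/(-4005 - 5*(-78)) = 1/(-4005 + 390) = 1/(-3615) = -1/3615 ≈ -0.00027663)
(-35910 - 28242)*((5182 - (-21)*9*(-21)) + m) = (-35910 - 28242)*((5182 - (-21)*9*(-21)) - 1/3615) = -64152*((5182 - (-21)*(-189)) - 1/3615) = -64152*((5182 - 1*3969) - 1/3615) = -64152*((5182 - 3969) - 1/3615) = -64152*(1213 - 1/3615) = -64152*4384994/3615 = -93768711696/1205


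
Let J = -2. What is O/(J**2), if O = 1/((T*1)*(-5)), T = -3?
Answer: 1/60 ≈ 0.016667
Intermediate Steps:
O = 1/15 (O = 1/(-3*1*(-5)) = 1/(-3*(-5)) = 1/15 ≈ 0.066667)
O/(J**2) = 1/(15*((-2)**2)) = (1/15)/4 = (1/15)*(1/4) = 1/60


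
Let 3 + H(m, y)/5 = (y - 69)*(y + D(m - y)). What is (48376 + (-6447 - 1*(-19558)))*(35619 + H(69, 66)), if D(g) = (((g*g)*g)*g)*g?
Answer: 1904190903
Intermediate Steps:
D(g) = g⁵ (D(g) = ((g²*g)*g)*g = (g³*g)*g = g⁴*g = g⁵)
H(m, y) = -15 + 5*(-69 + y)*(y + (m - y)⁵) (H(m, y) = -15 + 5*((y - 69)*(y + (m - y)⁵)) = -15 + 5*((-69 + y)*(y + (m - y)⁵)) = -15 + 5*(-69 + y)*(y + (m - y)⁵))
(48376 + (-6447 - 1*(-19558)))*(35619 + H(69, 66)) = (48376 + (-6447 - 1*(-19558)))*(35619 + (-15 - 345*66 - 345*(69 - 1*66)⁵ + 5*66² + 5*66*(69 - 1*66)⁵)) = (48376 + (-6447 + 19558))*(35619 + (-15 - 22770 - 345*(69 - 66)⁵ + 5*4356 + 5*66*(69 - 66)⁵)) = (48376 + 13111)*(35619 + (-15 - 22770 - 345*3⁵ + 21780 + 5*66*3⁵)) = 61487*(35619 + (-15 - 22770 - 345*243 + 21780 + 5*66*243)) = 61487*(35619 + (-15 - 22770 - 83835 + 21780 + 80190)) = 61487*(35619 - 4650) = 61487*30969 = 1904190903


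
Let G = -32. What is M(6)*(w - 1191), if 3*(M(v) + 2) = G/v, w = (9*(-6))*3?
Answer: 15334/3 ≈ 5111.3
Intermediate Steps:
w = -162 (w = -54*3 = -162)
M(v) = -2 - 32/(3*v) (M(v) = -2 + (-32/v)/3 = -2 - 32/(3*v))
M(6)*(w - 1191) = (-2 - 32/3/6)*(-162 - 1191) = (-2 - 32/3*⅙)*(-1353) = (-2 - 16/9)*(-1353) = -34/9*(-1353) = 15334/3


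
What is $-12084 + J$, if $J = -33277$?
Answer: $-45361$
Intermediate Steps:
$-12084 + J = -12084 - 33277 = -45361$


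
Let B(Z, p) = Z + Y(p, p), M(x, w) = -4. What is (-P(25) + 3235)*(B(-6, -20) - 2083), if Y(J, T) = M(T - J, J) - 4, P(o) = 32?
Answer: -6716691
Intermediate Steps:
Y(J, T) = -8 (Y(J, T) = -4 - 4 = -8)
B(Z, p) = -8 + Z (B(Z, p) = Z - 8 = -8 + Z)
(-P(25) + 3235)*(B(-6, -20) - 2083) = (-1*32 + 3235)*((-8 - 6) - 2083) = (-32 + 3235)*(-14 - 2083) = 3203*(-2097) = -6716691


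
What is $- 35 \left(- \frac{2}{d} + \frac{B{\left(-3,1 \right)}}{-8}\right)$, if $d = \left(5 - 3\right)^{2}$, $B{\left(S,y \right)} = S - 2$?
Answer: $- \frac{35}{8} \approx -4.375$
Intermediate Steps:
$B{\left(S,y \right)} = -2 + S$ ($B{\left(S,y \right)} = S - 2 = -2 + S$)
$d = 4$ ($d = 2^{2} = 4$)
$- 35 \left(- \frac{2}{d} + \frac{B{\left(-3,1 \right)}}{-8}\right) = - 35 \left(- \frac{2}{4} + \frac{-2 - 3}{-8}\right) = - 35 \left(\left(-2\right) \frac{1}{4} - - \frac{5}{8}\right) = - 35 \left(- \frac{1}{2} + \frac{5}{8}\right) = \left(-35\right) \frac{1}{8} = - \frac{35}{8}$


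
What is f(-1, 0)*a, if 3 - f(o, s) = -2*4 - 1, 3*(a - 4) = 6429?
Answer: 25764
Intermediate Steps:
a = 2147 (a = 4 + (⅓)*6429 = 4 + 2143 = 2147)
f(o, s) = 12 (f(o, s) = 3 - (-2*4 - 1) = 3 - (-8 - 1) = 3 - 1*(-9) = 3 + 9 = 12)
f(-1, 0)*a = 12*2147 = 25764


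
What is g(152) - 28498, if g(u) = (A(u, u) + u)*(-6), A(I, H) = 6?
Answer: -29446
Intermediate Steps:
g(u) = -36 - 6*u (g(u) = (6 + u)*(-6) = -36 - 6*u)
g(152) - 28498 = (-36 - 6*152) - 28498 = (-36 - 912) - 28498 = -948 - 28498 = -29446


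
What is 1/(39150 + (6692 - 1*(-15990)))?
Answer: 1/61832 ≈ 1.6173e-5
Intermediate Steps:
1/(39150 + (6692 - 1*(-15990))) = 1/(39150 + (6692 + 15990)) = 1/(39150 + 22682) = 1/61832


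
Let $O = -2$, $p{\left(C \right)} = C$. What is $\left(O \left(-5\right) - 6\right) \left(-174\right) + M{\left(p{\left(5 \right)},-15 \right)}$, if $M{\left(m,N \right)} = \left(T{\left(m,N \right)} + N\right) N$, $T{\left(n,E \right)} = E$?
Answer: $-246$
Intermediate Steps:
$M{\left(m,N \right)} = 2 N^{2}$ ($M{\left(m,N \right)} = \left(N + N\right) N = 2 N N = 2 N^{2}$)
$\left(O \left(-5\right) - 6\right) \left(-174\right) + M{\left(p{\left(5 \right)},-15 \right)} = \left(\left(-2\right) \left(-5\right) - 6\right) \left(-174\right) + 2 \left(-15\right)^{2} = \left(10 - 6\right) \left(-174\right) + 2 \cdot 225 = 4 \left(-174\right) + 450 = -696 + 450 = -246$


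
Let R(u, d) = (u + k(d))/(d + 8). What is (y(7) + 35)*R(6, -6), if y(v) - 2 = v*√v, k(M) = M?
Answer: 0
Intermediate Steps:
y(v) = 2 + v^(3/2) (y(v) = 2 + v*√v = 2 + v^(3/2))
R(u, d) = (d + u)/(8 + d) (R(u, d) = (u + d)/(d + 8) = (d + u)/(8 + d))
(y(7) + 35)*R(6, -6) = ((2 + 7^(3/2)) + 35)*((-6 + 6)/(8 - 6)) = ((2 + 7*√7) + 35)*(0/2) = (37 + 7*√7)*((½)*0) = (37 + 7*√7)*0 = 0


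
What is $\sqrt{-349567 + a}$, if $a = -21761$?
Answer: $8 i \sqrt{5802} \approx 609.37 i$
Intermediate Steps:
$\sqrt{-349567 + a} = \sqrt{-349567 - 21761} = \sqrt{-371328} = 8 i \sqrt{5802}$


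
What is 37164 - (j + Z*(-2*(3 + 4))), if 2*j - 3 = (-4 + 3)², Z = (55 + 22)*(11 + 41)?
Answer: 93218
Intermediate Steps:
Z = 4004 (Z = 77*52 = 4004)
j = 2 (j = 3/2 + (-4 + 3)²/2 = 3/2 + (½)*(-1)² = 3/2 + (½)*1 = 3/2 + ½ = 2)
37164 - (j + Z*(-2*(3 + 4))) = 37164 - (2 + 4004*(-2*(3 + 4))) = 37164 - (2 + 4004*(-2*7)) = 37164 - (2 + 4004*(-14)) = 37164 - (2 - 56056) = 37164 - 1*(-56054) = 37164 + 56054 = 93218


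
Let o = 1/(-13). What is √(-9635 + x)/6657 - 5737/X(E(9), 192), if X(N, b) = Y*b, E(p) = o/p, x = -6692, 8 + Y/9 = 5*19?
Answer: -5737/150336 + I*√16327/6657 ≈ -0.038161 + 0.019194*I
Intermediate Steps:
Y = 783 (Y = -72 + 9*(5*19) = -72 + 9*95 = -72 + 855 = 783)
o = -1/13 ≈ -0.076923
E(p) = -1/(13*p)
X(N, b) = 783*b
√(-9635 + x)/6657 - 5737/X(E(9), 192) = √(-9635 - 6692)/6657 - 5737/(783*192) = √(-16327)*(1/6657) - 5737/150336 = (I*√16327)*(1/6657) - 5737*1/150336 = I*√16327/6657 - 5737/150336 = -5737/150336 + I*√16327/6657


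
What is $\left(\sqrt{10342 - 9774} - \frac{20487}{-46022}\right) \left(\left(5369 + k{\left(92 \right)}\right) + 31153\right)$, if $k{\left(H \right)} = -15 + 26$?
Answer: $\frac{748451571}{46022} + 73066 \sqrt{142} \approx 8.8695 \cdot 10^{5}$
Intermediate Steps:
$k{\left(H \right)} = 11$
$\left(\sqrt{10342 - 9774} - \frac{20487}{-46022}\right) \left(\left(5369 + k{\left(92 \right)}\right) + 31153\right) = \left(\sqrt{10342 - 9774} - \frac{20487}{-46022}\right) \left(\left(5369 + 11\right) + 31153\right) = \left(\sqrt{568} - - \frac{20487}{46022}\right) \left(5380 + 31153\right) = \left(2 \sqrt{142} + \frac{20487}{46022}\right) 36533 = \left(\frac{20487}{46022} + 2 \sqrt{142}\right) 36533 = \frac{748451571}{46022} + 73066 \sqrt{142}$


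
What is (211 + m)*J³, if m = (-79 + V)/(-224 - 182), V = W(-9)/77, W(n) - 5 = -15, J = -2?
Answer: -26409500/15631 ≈ -1689.6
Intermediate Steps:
W(n) = -10 (W(n) = 5 - 15 = -10)
V = -10/77 ≈ -0.12987
m = 6093/31262 (m = (-79 - 10/77)/(-224 - 182) = -6093/77/(-406) = -6093/77*(-1/406) = 6093/31262 ≈ 0.19490)
(211 + m)*J³ = (211 + 6093/31262)*(-2)³ = (6602375/31262)*(-8) = -26409500/15631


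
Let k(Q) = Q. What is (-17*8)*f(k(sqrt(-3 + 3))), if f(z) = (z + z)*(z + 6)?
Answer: 0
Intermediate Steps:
f(z) = 2*z*(6 + z) (f(z) = (2*z)*(6 + z) = 2*z*(6 + z))
(-17*8)*f(k(sqrt(-3 + 3))) = (-17*8)*(2*sqrt(-3 + 3)*(6 + sqrt(-3 + 3))) = -272*sqrt(0)*(6 + sqrt(0)) = -272*0*(6 + 0) = -272*0*6 = -136*0 = 0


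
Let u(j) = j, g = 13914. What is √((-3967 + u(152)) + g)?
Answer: √10099 ≈ 100.49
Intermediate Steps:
√((-3967 + u(152)) + g) = √((-3967 + 152) + 13914) = √(-3815 + 13914) = √10099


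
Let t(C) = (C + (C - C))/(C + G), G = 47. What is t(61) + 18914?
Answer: 2042773/108 ≈ 18915.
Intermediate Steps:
t(C) = C/(47 + C) (t(C) = (C + (C - C))/(C + 47) = (C + 0)/(47 + C) = C/(47 + C))
t(61) + 18914 = 61/(47 + 61) + 18914 = 61/108 + 18914 = 2042773/108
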